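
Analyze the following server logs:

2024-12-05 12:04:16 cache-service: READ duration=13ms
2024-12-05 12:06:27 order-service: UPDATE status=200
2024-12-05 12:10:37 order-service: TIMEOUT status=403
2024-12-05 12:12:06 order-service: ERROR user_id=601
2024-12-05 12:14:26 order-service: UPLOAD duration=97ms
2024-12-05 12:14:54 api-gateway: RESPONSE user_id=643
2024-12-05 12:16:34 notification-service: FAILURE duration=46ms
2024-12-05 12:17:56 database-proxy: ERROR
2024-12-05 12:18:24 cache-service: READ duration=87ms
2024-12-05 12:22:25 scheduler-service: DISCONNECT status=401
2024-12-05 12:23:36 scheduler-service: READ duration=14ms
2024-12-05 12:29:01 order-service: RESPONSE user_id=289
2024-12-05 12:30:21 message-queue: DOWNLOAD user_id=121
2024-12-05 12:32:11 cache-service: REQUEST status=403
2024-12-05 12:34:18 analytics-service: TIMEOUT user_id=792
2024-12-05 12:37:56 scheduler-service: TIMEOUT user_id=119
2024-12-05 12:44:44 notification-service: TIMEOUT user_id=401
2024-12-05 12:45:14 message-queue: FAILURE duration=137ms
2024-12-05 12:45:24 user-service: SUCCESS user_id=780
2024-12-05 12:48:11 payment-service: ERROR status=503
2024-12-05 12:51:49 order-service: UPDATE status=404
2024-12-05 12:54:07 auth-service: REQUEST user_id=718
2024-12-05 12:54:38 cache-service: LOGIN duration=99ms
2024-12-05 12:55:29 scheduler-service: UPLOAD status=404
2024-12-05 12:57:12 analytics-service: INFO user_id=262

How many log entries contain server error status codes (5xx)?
1

To find matching entries:

1. Pattern to match: server error status codes (5xx)
2. Scan each log entry for the pattern
3. Count matches: 1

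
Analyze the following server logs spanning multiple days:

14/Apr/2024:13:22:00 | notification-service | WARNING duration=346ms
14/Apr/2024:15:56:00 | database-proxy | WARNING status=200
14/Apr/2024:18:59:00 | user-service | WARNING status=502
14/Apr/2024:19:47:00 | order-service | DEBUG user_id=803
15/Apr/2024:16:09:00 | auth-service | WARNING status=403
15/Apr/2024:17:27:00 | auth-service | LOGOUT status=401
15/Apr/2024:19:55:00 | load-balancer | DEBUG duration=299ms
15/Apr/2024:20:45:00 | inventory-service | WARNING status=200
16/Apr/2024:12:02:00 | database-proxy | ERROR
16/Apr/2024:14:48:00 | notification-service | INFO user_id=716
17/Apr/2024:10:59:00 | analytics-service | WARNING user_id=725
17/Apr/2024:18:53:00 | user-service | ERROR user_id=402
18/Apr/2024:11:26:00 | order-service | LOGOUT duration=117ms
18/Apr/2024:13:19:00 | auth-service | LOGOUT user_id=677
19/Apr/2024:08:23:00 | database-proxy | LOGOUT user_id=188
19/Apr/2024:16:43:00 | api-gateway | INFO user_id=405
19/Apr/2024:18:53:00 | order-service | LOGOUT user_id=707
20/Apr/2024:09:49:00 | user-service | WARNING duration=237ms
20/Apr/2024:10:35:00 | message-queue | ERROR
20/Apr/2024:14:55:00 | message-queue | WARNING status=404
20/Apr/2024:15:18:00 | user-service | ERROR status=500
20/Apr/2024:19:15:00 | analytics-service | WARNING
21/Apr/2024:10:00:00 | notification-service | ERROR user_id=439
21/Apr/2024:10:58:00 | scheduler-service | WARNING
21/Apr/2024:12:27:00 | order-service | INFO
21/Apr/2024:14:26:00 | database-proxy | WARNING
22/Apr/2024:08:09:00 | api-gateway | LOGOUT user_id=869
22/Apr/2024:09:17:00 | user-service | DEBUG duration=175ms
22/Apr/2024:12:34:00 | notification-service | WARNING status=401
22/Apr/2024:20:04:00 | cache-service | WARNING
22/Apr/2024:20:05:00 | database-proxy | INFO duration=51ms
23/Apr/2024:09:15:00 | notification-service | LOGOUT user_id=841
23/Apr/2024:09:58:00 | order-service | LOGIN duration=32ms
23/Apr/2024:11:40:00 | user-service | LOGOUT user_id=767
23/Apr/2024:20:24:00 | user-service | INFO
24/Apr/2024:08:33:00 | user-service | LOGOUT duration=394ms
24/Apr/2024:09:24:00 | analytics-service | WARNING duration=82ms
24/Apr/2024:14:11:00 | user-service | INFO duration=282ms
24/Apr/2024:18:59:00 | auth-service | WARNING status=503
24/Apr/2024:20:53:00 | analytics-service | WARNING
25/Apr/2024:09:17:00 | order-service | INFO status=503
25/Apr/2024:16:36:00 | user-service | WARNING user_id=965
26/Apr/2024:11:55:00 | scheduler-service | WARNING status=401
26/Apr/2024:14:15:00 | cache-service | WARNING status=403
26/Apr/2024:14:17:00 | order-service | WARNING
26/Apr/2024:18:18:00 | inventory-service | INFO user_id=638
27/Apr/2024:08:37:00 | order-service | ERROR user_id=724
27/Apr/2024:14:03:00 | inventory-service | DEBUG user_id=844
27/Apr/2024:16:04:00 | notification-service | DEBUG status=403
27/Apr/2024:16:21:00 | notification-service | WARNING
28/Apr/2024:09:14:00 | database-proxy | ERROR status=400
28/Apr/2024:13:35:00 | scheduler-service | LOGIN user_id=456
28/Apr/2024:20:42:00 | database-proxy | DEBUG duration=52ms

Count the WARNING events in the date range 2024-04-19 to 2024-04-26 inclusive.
14

To filter by date range:

1. Date range: 2024-04-19 through 2024-04-26, both dates inclusive
2. Filter for WARNING events whose date falls in this range
3. Count matching events: 14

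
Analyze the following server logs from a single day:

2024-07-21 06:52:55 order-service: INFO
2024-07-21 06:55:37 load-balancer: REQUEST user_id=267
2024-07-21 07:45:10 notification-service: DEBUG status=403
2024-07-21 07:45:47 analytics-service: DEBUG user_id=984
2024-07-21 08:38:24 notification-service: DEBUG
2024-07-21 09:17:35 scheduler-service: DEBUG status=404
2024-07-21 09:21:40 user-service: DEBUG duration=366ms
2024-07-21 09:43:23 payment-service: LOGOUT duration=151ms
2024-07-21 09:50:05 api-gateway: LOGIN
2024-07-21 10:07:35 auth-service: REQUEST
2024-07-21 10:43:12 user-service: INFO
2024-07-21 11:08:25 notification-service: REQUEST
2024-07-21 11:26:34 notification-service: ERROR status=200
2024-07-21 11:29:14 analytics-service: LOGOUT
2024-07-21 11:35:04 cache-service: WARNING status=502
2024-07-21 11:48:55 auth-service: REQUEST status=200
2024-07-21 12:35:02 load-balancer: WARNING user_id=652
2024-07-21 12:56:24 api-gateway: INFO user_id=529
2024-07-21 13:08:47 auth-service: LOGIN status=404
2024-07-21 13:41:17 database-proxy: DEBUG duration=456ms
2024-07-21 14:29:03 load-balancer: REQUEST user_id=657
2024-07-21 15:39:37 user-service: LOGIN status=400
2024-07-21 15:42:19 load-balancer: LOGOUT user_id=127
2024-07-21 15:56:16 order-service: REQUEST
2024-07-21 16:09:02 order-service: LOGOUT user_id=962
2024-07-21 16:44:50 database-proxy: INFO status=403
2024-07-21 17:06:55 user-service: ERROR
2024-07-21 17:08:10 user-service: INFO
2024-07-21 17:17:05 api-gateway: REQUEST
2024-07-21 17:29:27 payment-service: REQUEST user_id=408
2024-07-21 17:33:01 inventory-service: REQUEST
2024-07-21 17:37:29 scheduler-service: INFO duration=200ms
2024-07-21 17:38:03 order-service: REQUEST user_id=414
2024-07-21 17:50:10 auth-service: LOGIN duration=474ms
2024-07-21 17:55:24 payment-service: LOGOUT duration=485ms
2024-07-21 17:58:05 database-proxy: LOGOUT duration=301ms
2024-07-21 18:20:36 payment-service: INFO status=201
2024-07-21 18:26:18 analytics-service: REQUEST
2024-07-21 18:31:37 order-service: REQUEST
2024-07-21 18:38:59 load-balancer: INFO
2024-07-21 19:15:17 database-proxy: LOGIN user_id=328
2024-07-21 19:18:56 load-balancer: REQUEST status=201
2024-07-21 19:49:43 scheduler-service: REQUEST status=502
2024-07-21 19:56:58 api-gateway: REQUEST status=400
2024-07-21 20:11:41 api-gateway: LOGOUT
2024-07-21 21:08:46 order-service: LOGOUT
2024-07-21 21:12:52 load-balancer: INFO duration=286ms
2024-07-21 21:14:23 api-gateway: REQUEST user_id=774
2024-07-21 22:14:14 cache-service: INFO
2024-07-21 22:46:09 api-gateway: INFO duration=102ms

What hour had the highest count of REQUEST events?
17

To find the peak hour:

1. Group all REQUEST events by hour
2. Count events in each hour
3. Find hour with maximum count
4. Peak hour: 17 (with 4 events)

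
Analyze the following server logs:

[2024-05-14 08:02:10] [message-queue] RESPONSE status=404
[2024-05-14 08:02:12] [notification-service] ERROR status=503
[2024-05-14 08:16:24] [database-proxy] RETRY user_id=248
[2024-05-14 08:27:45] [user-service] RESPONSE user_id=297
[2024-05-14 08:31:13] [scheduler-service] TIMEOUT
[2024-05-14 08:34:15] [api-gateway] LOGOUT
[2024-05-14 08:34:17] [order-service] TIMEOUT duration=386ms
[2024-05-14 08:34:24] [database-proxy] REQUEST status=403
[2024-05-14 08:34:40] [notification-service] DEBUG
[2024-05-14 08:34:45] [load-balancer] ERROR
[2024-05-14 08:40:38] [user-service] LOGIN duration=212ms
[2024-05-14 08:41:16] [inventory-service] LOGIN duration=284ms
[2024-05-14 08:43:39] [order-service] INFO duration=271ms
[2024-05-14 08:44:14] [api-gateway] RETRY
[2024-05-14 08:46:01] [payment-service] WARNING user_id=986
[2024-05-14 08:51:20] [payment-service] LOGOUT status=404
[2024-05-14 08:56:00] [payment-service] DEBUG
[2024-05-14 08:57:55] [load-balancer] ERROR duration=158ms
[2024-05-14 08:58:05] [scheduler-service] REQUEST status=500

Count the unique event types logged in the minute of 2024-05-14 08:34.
5

To count unique event types:

1. Filter events in the minute starting at 2024-05-14 08:34
2. Extract event types from matching entries
3. Count unique types: 5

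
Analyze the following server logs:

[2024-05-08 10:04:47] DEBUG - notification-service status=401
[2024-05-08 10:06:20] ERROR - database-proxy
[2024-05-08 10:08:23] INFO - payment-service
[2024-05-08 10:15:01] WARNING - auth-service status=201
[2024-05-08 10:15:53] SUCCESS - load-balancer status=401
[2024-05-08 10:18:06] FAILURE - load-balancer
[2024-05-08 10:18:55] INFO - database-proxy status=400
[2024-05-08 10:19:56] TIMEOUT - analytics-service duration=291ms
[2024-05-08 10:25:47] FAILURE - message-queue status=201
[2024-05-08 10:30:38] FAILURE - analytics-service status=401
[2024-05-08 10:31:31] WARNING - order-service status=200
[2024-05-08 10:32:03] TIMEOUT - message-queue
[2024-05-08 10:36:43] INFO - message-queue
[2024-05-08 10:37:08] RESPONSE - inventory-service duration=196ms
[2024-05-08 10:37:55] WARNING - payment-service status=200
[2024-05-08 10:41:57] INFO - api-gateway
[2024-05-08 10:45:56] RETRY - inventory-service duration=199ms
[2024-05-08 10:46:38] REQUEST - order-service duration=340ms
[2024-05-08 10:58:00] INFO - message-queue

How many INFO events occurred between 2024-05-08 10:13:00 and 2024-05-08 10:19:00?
1

To count events in the time window:

1. Window boundaries: 2024-05-08 10:13:00 to 2024-05-08 10:19:00
2. Filter for INFO events within this window
3. Count matching events: 1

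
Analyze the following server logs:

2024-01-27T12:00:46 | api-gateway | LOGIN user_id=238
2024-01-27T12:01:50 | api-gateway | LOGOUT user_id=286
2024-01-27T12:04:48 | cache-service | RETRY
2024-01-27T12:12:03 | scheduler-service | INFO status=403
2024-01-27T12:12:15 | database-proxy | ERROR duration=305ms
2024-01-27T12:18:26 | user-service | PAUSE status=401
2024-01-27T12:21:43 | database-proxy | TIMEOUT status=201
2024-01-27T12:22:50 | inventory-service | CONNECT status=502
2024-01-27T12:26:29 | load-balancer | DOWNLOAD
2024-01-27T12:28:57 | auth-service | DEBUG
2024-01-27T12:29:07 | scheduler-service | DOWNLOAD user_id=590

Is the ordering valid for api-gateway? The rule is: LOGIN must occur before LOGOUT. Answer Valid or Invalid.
Valid

To validate ordering:

1. Required order: LOGIN → LOGOUT
2. Rule: LOGIN must occur before LOGOUT
3. Check actual order of events for api-gateway
4. Result: Valid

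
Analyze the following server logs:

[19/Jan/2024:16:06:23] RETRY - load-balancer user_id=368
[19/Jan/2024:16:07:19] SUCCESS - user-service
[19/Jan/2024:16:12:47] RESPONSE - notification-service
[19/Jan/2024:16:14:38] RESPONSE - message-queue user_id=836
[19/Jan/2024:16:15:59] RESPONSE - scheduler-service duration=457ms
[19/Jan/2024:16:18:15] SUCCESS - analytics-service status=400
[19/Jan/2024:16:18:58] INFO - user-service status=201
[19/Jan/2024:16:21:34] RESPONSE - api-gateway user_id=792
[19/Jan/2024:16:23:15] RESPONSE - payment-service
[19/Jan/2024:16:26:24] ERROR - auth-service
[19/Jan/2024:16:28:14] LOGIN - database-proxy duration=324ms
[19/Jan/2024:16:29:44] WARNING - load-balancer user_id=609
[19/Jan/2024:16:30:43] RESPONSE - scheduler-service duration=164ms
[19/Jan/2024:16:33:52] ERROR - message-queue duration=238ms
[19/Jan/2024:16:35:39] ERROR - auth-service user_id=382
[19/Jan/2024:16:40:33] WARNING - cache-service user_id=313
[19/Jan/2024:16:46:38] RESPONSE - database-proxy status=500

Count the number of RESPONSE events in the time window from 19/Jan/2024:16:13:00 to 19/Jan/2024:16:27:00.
4

To count events in the time window:

1. Window boundaries: 19/Jan/2024:16:13:00 to 19/Jan/2024:16:27:00
2. Filter for RESPONSE events within this window
3. Count matching events: 4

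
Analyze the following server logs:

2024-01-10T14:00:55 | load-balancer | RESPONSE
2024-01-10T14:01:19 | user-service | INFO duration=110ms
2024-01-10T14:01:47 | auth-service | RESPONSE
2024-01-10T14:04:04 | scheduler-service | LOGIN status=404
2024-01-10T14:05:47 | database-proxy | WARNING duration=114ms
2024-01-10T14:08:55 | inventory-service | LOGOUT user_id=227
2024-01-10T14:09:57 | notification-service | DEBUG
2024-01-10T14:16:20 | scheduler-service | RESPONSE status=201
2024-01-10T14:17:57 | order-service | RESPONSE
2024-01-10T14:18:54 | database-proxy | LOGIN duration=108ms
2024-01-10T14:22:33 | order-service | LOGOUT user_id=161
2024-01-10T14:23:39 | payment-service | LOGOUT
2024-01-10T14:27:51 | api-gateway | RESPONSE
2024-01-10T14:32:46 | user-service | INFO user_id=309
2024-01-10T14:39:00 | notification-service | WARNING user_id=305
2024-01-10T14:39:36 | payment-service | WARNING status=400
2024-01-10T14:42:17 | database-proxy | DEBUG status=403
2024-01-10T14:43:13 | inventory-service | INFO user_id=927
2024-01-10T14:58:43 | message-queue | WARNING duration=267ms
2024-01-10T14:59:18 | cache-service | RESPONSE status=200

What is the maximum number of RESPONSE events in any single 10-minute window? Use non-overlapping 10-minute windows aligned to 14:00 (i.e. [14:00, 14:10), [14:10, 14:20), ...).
2

To find the burst window:

1. Divide the log period into non-overlapping 10-minute windows starting at 14:00
2. Count RESPONSE events in each window
3. Find the window with maximum count
4. Maximum events in a window: 2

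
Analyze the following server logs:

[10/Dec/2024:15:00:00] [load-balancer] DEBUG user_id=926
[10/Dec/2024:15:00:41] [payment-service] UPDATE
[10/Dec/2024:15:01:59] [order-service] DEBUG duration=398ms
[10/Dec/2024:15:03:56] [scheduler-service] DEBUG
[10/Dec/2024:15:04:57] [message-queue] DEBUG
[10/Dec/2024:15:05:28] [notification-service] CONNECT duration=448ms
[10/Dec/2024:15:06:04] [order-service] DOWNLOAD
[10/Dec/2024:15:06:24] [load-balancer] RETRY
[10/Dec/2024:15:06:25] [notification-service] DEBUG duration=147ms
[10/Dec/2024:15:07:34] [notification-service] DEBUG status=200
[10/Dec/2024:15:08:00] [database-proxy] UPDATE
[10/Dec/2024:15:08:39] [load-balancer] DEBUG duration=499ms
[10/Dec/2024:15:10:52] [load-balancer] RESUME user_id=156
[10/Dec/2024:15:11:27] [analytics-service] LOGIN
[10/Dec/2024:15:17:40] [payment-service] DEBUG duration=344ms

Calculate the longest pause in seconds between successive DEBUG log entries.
541

To find the longest gap:

1. Extract all DEBUG events in chronological order
2. Calculate time differences between consecutive events
3. Find the maximum difference
4. Longest gap: 541 seconds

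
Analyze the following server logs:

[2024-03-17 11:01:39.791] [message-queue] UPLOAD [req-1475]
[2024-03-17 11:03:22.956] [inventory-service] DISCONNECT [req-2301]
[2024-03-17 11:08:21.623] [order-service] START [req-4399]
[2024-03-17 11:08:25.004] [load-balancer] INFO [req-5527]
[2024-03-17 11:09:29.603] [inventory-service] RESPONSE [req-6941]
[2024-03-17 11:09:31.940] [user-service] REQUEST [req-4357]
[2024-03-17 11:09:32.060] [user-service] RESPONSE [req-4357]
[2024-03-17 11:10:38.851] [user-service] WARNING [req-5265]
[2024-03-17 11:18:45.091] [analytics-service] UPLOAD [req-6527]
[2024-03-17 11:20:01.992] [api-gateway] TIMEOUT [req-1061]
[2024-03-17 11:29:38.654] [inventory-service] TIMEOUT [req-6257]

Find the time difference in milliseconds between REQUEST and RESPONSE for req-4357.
120

To calculate latency:

1. Find REQUEST with id req-4357: 2024-03-17 11:09:31.940
2. Find RESPONSE with id req-4357: 2024-03-17 11:09:32.060
3. Latency: 2024-03-17 11:09:32.060 - 2024-03-17 11:09:31.940 = 120ms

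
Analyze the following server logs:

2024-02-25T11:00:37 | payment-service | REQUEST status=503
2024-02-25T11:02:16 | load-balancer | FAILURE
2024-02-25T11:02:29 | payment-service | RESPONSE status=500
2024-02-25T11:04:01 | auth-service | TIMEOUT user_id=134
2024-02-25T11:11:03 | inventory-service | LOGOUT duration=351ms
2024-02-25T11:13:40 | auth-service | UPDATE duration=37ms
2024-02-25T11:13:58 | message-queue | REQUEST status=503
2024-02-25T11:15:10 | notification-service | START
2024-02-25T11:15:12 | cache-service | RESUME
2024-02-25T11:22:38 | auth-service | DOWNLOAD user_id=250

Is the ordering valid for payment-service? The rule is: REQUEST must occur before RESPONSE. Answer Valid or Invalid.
Valid

To validate ordering:

1. Required order: REQUEST → RESPONSE
2. Rule: REQUEST must occur before RESPONSE
3. Check actual order of events for payment-service
4. Result: Valid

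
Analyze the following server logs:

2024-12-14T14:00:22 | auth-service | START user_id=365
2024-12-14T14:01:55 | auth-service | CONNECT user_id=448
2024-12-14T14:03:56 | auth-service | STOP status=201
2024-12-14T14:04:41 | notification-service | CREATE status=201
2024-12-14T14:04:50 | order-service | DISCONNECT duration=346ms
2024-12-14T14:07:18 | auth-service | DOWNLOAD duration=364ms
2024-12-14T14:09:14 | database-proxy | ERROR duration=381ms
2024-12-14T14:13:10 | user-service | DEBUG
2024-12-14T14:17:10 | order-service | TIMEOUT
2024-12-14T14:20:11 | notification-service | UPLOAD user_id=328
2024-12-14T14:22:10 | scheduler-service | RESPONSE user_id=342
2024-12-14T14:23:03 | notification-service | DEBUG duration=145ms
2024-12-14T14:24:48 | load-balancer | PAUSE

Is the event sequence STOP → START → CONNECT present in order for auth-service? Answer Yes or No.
No

To verify sequence order:

1. Find all events in sequence STOP → START → CONNECT for auth-service
2. Extract their timestamps
3. Check if timestamps are in ascending order
4. Result: No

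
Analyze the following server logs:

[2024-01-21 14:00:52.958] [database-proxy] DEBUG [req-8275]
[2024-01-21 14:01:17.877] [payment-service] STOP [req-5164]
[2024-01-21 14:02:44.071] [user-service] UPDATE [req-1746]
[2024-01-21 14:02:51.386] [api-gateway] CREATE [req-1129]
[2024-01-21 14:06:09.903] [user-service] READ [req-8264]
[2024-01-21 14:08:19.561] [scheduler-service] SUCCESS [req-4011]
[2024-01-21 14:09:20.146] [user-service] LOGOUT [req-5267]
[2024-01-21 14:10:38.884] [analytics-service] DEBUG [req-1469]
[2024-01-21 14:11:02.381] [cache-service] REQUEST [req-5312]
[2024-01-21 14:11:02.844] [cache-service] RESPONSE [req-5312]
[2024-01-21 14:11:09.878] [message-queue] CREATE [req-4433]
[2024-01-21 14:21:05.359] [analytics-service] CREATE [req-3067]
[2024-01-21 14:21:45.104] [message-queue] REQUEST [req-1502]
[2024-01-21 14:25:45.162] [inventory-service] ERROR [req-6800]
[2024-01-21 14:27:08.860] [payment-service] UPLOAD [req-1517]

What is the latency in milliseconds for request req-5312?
463

To calculate latency:

1. Find REQUEST with id req-5312: 2024-01-21 14:11:02.381
2. Find RESPONSE with id req-5312: 2024-01-21 14:11:02.844
3. Latency: 2024-01-21 14:11:02.844 - 2024-01-21 14:11:02.381 = 463ms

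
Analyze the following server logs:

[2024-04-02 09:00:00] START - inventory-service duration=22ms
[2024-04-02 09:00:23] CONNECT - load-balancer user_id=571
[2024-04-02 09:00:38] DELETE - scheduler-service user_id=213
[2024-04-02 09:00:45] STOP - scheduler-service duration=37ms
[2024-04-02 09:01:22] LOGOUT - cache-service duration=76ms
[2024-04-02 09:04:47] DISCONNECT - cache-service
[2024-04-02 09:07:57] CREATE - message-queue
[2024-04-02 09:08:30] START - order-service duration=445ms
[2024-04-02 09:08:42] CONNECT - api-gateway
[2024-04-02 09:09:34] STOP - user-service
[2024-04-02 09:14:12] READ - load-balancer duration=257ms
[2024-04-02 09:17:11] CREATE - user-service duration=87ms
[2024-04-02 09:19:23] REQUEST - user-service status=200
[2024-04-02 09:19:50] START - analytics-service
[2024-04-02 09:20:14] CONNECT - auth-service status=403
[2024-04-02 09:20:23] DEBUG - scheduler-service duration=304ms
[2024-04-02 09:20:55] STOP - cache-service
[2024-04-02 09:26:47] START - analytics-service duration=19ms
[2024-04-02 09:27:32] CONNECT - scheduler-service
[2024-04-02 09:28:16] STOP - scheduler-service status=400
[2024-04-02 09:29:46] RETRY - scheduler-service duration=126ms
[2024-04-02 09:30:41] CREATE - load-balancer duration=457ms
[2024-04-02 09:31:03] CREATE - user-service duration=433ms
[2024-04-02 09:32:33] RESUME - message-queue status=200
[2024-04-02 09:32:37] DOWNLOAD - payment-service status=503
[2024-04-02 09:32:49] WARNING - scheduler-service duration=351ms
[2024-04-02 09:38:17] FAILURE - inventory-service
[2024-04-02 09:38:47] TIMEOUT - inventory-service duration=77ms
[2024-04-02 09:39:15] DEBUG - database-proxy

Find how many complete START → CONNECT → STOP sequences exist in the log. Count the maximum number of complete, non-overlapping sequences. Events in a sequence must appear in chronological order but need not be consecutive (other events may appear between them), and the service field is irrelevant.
4

To count sequences:

1. Look for pattern: START → CONNECT → STOP
2. Greedily scan the log in chronological order, matching each sequence element in turn (ignoring service)
3. Each time the full pattern completes, increment the count and restart matching from the next event
4. Complete non-overlapping sequences found: 4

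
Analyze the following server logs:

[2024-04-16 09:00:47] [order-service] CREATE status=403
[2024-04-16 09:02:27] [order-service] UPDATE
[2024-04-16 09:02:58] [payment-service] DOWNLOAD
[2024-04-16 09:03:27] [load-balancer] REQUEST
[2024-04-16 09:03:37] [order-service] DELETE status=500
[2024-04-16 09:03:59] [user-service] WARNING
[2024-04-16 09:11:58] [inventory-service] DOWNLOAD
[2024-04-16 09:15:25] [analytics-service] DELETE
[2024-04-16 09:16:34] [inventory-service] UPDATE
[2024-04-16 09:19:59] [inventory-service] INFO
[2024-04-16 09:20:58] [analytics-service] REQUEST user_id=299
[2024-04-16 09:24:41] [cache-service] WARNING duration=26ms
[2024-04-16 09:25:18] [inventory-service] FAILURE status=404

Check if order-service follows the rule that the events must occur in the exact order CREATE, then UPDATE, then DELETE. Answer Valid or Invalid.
Valid

To validate ordering:

1. Required order: CREATE → UPDATE → DELETE
2. Rule: the events must occur in the exact order CREATE, then UPDATE, then DELETE
3. Check actual order of events for order-service
4. Result: Valid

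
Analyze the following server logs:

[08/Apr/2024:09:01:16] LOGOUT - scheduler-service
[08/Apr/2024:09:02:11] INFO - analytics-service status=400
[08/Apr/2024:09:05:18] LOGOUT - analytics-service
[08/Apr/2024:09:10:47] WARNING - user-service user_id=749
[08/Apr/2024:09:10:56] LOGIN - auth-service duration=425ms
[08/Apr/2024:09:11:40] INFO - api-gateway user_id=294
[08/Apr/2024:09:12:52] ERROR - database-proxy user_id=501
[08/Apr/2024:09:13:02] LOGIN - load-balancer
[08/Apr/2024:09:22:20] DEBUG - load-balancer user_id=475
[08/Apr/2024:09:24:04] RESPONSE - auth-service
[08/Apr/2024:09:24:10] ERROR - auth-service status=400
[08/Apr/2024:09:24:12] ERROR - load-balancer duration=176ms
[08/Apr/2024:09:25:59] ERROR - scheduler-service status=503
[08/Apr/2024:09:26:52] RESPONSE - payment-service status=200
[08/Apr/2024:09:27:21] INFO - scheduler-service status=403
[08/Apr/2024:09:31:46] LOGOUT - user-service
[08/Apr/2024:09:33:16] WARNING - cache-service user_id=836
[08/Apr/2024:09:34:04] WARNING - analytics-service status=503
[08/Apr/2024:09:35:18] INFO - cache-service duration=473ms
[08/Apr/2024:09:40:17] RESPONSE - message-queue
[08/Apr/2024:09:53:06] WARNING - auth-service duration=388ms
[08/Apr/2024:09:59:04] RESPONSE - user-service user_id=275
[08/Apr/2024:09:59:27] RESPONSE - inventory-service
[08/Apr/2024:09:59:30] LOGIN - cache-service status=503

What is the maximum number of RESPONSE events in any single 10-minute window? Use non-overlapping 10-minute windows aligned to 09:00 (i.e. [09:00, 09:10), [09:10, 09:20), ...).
2

To find the burst window:

1. Divide the log period into non-overlapping 10-minute windows starting at 09:00
2. Count RESPONSE events in each window
3. Find the window with maximum count
4. Maximum events in a window: 2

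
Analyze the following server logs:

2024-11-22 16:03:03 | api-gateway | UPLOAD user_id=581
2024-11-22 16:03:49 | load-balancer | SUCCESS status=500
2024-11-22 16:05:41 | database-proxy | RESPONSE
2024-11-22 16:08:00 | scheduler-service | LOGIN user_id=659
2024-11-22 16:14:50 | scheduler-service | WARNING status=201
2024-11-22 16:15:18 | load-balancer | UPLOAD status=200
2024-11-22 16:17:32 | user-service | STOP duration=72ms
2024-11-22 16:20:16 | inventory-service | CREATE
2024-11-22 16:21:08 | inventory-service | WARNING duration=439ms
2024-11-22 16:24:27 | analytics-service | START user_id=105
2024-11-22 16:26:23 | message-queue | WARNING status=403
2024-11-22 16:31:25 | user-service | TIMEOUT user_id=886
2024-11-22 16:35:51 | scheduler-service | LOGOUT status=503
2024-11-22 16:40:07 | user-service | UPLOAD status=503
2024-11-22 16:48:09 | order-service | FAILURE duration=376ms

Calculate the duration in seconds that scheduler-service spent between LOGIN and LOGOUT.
1671

To calculate state duration:

1. Find LOGIN event for scheduler-service: 2024-11-22 16:08:00
2. Find LOGOUT event for scheduler-service: 2024-11-22 16:35:51
3. Calculate duration: 2024-11-22 16:35:51 - 2024-11-22 16:08:00 = 1671 seconds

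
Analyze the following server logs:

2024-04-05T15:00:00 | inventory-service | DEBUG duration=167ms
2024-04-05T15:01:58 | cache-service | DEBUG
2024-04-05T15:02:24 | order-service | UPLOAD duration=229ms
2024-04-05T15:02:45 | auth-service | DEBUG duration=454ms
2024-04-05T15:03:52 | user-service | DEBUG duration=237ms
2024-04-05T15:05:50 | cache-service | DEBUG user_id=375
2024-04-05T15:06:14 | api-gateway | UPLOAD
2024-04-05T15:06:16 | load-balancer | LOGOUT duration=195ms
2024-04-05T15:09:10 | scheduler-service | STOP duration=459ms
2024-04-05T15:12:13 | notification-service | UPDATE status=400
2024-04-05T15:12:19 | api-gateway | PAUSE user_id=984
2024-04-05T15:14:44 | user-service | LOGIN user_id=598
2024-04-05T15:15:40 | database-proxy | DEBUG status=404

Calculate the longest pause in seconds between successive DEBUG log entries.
590

To find the longest gap:

1. Extract all DEBUG events in chronological order
2. Calculate time differences between consecutive events
3. Find the maximum difference
4. Longest gap: 590 seconds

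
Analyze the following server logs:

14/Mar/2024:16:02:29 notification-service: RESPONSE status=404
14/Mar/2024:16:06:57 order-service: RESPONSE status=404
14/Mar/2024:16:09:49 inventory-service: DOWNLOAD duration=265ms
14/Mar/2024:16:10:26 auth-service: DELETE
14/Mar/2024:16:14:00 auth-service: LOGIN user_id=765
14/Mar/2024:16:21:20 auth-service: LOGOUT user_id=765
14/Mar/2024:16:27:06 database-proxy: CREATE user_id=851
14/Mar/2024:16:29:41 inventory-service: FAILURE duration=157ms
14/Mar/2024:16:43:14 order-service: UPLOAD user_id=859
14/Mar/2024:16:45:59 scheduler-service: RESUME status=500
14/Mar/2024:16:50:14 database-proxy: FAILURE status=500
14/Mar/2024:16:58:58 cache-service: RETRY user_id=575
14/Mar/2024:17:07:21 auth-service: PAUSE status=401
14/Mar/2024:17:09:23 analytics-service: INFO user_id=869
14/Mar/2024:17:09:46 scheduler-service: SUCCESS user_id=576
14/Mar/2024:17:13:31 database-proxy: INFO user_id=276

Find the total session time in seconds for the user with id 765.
440

To calculate session duration:

1. Find LOGIN event for user_id=765: 14/Mar/2024:16:14:00
2. Find LOGOUT event for user_id=765: 14/Mar/2024:16:21:20
3. Session duration: 14/Mar/2024:16:21:20 - 14/Mar/2024:16:14:00 = 440 seconds (7 minutes)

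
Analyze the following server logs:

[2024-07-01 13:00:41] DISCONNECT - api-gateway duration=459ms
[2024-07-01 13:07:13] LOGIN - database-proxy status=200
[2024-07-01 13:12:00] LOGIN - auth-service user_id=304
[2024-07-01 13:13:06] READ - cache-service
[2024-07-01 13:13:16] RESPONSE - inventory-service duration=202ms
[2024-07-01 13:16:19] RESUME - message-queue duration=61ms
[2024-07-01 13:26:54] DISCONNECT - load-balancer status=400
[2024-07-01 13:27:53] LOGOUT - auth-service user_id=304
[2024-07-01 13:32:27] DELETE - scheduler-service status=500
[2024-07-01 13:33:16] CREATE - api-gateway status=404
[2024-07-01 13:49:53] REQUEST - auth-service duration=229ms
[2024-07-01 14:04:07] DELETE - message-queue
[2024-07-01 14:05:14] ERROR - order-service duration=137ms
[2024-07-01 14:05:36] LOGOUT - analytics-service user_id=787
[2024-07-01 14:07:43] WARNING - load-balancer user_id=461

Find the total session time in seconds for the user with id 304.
953

To calculate session duration:

1. Find LOGIN event for user_id=304: 2024-07-01 13:12:00
2. Find LOGOUT event for user_id=304: 2024-07-01 13:27:53
3. Session duration: 2024-07-01 13:27:53 - 2024-07-01 13:12:00 = 953 seconds (15 minutes)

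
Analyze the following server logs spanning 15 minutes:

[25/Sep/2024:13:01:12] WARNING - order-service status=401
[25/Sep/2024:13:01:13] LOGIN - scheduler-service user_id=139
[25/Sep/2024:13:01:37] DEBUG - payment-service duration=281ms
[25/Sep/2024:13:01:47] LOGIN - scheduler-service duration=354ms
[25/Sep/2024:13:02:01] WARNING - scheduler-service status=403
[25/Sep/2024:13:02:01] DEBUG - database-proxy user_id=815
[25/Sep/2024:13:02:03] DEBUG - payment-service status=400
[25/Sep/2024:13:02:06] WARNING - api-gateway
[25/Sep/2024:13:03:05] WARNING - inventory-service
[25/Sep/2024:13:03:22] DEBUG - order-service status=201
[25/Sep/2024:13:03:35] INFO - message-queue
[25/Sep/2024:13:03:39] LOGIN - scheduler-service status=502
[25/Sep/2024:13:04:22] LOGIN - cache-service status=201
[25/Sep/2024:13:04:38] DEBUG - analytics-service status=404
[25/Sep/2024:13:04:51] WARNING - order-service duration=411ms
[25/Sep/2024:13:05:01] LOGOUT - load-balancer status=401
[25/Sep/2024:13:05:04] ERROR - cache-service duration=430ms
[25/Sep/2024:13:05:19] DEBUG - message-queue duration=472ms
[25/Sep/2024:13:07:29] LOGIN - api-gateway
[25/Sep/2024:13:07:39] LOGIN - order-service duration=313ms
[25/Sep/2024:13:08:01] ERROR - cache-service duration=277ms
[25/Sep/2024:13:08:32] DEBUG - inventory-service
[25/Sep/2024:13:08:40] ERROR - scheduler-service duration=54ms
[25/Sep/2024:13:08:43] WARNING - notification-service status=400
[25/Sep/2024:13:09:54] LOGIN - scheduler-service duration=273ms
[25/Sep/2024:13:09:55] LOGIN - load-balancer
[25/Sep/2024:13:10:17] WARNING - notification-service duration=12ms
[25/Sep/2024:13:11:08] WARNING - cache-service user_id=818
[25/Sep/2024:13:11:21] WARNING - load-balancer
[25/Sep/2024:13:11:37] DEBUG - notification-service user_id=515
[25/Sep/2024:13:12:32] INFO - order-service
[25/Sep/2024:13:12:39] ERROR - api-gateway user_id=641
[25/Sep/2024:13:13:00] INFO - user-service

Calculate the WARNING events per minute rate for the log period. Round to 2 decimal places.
0.6

To calculate the rate:

1. Count total WARNING events: 9
2. Total time period: 15 minutes
3. Rate = 9 / 15 = 0.6 events per minute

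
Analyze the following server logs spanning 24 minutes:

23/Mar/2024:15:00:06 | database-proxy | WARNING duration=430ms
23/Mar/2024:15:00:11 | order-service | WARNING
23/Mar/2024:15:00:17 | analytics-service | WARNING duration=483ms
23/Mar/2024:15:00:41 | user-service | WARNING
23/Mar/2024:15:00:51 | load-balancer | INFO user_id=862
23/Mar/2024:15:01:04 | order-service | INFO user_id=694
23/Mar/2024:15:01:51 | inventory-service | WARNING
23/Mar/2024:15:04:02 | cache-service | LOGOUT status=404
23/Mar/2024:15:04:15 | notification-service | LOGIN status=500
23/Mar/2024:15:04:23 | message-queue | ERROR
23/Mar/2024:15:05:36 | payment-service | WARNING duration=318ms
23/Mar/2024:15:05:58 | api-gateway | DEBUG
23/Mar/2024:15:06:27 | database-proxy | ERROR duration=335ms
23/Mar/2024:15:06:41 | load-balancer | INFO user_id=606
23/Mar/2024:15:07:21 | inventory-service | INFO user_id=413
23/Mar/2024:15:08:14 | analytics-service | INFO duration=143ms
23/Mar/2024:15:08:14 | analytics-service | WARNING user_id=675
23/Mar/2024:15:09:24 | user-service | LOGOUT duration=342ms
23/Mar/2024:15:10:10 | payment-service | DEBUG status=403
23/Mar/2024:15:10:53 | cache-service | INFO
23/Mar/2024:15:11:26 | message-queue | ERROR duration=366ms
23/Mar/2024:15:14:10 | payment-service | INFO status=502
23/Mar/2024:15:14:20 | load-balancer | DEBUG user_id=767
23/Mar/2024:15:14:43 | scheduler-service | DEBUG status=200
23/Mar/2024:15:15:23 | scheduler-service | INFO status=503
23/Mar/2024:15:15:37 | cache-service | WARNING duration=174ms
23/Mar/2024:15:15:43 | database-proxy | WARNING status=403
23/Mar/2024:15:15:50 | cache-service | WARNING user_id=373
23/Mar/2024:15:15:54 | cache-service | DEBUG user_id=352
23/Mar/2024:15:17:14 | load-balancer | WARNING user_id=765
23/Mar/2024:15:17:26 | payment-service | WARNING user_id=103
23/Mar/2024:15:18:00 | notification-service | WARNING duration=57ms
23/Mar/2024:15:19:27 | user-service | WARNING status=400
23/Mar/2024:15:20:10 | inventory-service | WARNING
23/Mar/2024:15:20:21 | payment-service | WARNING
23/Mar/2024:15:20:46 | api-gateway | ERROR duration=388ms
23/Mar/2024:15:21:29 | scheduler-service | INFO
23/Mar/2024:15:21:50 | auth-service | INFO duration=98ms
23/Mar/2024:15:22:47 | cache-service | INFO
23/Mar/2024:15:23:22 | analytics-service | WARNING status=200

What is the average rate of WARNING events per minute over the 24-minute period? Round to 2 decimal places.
0.71

To calculate the rate:

1. Count total WARNING events: 17
2. Total time period: 24 minutes
3. Rate = 17 / 24 = 0.71 events per minute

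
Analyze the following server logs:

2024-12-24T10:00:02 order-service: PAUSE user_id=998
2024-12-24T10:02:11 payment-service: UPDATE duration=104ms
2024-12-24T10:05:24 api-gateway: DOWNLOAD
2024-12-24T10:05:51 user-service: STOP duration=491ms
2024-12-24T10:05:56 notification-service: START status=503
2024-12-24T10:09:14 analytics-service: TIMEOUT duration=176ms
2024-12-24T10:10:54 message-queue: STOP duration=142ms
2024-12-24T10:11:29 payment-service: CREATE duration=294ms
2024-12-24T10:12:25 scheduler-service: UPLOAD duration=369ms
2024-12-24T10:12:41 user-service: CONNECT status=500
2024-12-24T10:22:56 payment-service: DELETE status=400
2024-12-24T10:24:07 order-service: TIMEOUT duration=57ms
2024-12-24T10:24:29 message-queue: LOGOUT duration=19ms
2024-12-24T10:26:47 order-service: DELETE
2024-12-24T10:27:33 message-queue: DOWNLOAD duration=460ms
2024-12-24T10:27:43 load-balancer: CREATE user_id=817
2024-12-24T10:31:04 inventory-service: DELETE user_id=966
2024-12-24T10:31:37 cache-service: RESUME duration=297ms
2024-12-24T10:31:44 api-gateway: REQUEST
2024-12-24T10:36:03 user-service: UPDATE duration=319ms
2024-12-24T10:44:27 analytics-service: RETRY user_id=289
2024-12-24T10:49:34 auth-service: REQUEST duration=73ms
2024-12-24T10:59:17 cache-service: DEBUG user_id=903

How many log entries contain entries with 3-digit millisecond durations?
9

To find matching entries:

1. Pattern to match: entries with 3-digit millisecond durations
2. Scan each log entry for the pattern
3. Count matches: 9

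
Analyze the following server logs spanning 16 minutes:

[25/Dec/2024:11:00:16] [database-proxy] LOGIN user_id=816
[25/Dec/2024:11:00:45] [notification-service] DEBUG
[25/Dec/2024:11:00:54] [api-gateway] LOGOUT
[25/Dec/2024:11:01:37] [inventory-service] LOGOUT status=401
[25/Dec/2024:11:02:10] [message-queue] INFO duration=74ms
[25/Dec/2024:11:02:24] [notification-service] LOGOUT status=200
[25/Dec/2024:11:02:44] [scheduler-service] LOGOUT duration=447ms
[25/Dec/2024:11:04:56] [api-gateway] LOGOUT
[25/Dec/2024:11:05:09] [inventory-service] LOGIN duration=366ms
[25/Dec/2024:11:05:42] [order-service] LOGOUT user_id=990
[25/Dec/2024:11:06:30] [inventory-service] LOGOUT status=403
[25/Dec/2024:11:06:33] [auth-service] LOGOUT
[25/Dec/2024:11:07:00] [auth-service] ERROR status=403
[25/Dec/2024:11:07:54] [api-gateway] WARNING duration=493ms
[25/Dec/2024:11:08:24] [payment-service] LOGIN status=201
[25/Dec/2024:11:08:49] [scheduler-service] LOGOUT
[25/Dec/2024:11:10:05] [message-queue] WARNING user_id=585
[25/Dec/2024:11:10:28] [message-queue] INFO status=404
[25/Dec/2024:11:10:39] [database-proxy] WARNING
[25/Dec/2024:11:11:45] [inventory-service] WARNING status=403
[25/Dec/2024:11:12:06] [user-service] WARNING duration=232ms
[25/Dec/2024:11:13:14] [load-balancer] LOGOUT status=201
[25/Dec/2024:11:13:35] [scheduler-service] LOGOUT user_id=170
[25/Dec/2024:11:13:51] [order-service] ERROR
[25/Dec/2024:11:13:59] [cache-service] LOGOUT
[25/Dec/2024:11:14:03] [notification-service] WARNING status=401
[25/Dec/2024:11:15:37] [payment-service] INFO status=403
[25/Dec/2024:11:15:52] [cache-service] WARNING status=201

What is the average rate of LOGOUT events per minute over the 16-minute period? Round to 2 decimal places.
0.75

To calculate the rate:

1. Count total LOGOUT events: 12
2. Total time period: 16 minutes
3. Rate = 12 / 16 = 0.75 events per minute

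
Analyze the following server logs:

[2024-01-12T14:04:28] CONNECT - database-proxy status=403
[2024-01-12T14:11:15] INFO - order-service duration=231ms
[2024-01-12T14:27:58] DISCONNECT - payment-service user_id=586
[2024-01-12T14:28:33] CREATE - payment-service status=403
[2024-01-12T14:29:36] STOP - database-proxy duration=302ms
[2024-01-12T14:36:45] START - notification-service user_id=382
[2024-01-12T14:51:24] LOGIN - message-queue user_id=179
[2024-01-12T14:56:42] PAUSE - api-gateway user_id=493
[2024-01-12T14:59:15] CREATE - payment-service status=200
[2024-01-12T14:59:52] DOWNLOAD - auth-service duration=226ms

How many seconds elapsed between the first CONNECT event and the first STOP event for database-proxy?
1508

To find the time between events:

1. Locate the first CONNECT event for database-proxy: 2024-01-12T14:04:28
2. Locate the first STOP event for database-proxy: 2024-01-12T14:29:36
3. Calculate the difference: 2024-01-12T14:29:36 - 2024-01-12T14:04:28 = 1508 seconds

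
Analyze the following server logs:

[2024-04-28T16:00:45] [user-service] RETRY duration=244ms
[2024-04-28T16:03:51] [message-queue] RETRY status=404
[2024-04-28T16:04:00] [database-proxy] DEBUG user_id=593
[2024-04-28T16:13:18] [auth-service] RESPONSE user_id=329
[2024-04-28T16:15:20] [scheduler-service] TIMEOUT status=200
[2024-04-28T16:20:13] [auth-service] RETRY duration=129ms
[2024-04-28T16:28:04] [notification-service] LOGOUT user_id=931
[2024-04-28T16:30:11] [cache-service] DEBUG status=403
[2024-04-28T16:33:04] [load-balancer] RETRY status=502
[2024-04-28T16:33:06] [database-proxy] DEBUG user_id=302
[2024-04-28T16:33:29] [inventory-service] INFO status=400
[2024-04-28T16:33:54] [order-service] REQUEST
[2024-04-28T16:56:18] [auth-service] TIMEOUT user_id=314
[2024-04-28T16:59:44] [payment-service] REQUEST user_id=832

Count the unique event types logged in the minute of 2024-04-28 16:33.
4

To count unique event types:

1. Filter events in the minute starting at 2024-04-28 16:33
2. Extract event types from matching entries
3. Count unique types: 4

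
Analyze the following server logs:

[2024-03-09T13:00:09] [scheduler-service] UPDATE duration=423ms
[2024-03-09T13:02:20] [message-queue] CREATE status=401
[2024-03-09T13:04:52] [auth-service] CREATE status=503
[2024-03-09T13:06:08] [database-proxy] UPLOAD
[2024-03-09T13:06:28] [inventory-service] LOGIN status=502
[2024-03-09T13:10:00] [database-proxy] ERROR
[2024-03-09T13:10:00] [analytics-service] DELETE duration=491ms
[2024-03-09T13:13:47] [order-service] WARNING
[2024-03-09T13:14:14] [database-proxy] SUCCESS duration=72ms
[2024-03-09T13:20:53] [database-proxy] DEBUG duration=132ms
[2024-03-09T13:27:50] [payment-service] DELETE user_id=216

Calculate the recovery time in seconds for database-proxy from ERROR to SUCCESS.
254

To calculate recovery time:

1. Find ERROR event for database-proxy: 2024-03-09T13:10:00
2. Find next SUCCESS event for database-proxy: 2024-03-09T13:14:14
3. Recovery time: 2024-03-09T13:14:14 - 2024-03-09T13:10:00 = 254 seconds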